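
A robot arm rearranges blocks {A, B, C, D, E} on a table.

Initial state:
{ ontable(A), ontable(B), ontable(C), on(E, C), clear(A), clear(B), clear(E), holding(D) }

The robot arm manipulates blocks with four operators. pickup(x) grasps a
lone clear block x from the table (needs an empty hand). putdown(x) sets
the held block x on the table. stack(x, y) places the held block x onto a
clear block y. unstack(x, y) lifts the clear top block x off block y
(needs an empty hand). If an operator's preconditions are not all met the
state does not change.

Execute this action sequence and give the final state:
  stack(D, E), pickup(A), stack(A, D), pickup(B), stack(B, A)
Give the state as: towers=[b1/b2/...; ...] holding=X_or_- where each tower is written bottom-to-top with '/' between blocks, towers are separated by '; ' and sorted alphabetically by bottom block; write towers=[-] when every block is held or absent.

towers=[C/E/D/A/B] holding=-

step 1 (stack(D, E)): towers=[A; B; C/E/D] holding=-
step 2 (pickup(A)): towers=[B; C/E/D] holding=A
step 3 (stack(A, D)): towers=[B; C/E/D/A] holding=-
step 4 (pickup(B)): towers=[C/E/D/A] holding=B
step 5 (stack(B, A)): towers=[C/E/D/A/B] holding=-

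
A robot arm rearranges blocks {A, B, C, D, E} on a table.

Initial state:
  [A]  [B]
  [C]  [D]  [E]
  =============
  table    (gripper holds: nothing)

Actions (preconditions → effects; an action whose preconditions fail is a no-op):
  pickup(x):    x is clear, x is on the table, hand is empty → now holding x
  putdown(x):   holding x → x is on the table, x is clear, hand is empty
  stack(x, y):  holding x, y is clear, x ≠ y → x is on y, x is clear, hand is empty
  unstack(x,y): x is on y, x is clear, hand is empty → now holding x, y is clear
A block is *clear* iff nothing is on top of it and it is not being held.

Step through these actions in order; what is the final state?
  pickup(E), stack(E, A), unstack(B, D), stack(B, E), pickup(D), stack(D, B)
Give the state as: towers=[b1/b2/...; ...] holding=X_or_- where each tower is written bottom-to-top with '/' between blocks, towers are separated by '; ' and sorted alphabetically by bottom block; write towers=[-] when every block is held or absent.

towers=[C/A/E/B/D] holding=-

step 1 (pickup(E)): towers=[C/A; D/B] holding=E
step 2 (stack(E, A)): towers=[C/A/E; D/B] holding=-
step 3 (unstack(B, D)): towers=[C/A/E; D] holding=B
step 4 (stack(B, E)): towers=[C/A/E/B; D] holding=-
step 5 (pickup(D)): towers=[C/A/E/B] holding=D
step 6 (stack(D, B)): towers=[C/A/E/B/D] holding=-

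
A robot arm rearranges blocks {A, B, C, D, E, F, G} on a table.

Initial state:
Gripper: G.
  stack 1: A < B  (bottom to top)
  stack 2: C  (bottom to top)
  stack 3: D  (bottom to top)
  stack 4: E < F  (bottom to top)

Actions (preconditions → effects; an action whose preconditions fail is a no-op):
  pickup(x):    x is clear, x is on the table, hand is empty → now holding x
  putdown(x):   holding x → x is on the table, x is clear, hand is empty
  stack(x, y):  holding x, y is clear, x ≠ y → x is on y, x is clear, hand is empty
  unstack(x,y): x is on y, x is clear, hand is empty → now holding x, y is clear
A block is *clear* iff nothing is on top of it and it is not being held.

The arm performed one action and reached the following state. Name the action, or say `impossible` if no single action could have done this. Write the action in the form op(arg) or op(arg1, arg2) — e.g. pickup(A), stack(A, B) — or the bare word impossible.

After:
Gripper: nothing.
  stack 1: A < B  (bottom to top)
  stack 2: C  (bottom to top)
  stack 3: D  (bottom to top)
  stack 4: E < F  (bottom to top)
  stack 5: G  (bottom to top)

putdown(G)

target: towers=[A/B; C; D; E/F; G] holding=-
        putdown(G) → towers=[A/B; C; D; E/F; G] holding=-  ← match
       stack(G, B) → towers=[A/B/G; C; D; E/F] holding=-
       stack(G, F) → towers=[A/B; C; D; E/F/G] holding=-
       stack(G, D) → towers=[A/B; C; D/G; E/F] holding=-
       stack(G, C) → towers=[A/B; C/G; D; E/F] holding=-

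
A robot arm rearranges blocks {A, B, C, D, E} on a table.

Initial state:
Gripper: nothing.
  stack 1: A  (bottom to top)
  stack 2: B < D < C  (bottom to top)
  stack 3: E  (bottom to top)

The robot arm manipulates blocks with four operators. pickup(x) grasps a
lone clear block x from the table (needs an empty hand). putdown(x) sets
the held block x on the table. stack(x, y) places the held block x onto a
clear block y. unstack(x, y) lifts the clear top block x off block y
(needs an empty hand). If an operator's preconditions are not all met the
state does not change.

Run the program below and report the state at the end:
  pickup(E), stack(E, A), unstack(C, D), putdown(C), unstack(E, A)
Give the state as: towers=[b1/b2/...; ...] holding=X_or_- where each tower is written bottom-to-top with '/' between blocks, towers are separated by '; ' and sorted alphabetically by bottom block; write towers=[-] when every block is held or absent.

towers=[A; B/D; C] holding=E

step 1 (pickup(E)): towers=[A; B/D/C] holding=E
step 2 (stack(E, A)): towers=[A/E; B/D/C] holding=-
step 3 (unstack(C, D)): towers=[A/E; B/D] holding=C
step 4 (putdown(C)): towers=[A/E; B/D; C] holding=-
step 5 (unstack(E, A)): towers=[A; B/D; C] holding=E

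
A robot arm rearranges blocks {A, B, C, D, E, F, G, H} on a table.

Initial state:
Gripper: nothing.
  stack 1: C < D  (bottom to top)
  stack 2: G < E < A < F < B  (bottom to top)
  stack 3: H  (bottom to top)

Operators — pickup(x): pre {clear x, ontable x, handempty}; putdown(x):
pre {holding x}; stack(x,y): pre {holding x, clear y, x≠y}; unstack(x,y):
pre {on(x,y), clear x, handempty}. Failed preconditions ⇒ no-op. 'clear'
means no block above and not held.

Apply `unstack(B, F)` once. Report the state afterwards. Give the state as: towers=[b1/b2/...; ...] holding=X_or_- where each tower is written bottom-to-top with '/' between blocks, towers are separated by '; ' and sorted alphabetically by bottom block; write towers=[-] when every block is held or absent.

towers=[C/D; G/E/A/F; H] holding=B

before: towers=[C/D; G/E/A/F/B; H] holding=-
pre[unstack(B, F)]: on(B,F) ✓, clear(B) ✓, handempty ✓
all met → apply unstack(B, F)
after:  towers=[C/D; G/E/A/F; H] holding=B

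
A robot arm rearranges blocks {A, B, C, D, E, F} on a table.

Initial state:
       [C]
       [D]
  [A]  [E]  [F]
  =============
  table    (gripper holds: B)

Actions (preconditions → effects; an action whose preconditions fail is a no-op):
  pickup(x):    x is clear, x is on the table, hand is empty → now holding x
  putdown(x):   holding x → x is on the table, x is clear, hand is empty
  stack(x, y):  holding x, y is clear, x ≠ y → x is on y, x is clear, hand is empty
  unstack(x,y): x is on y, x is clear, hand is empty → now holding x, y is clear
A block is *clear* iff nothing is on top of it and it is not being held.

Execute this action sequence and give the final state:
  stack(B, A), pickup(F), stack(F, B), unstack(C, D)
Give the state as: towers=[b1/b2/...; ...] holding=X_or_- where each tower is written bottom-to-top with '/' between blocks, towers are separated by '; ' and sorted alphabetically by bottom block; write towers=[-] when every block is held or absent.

towers=[A/B/F; E/D] holding=C

step 1 (stack(B, A)): towers=[A/B; E/D/C; F] holding=-
step 2 (pickup(F)): towers=[A/B; E/D/C] holding=F
step 3 (stack(F, B)): towers=[A/B/F; E/D/C] holding=-
step 4 (unstack(C, D)): towers=[A/B/F; E/D] holding=C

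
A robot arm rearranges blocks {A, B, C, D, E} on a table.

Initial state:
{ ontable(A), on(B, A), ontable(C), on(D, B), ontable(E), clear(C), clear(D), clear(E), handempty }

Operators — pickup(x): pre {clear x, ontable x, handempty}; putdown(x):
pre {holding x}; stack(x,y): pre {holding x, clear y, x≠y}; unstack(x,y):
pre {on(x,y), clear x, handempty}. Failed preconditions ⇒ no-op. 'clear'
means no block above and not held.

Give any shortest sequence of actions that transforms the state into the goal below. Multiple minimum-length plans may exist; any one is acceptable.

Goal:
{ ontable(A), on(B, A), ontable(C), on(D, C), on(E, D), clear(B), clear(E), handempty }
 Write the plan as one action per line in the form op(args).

step 1 (unstack(D, B)): towers=[A/B; C; E] holding=D
step 2 (stack(D, C)): towers=[A/B; C/D; E] holding=-
step 3 (pickup(E)): towers=[A/B; C/D] holding=E
step 4 (stack(E, D)): towers=[A/B; C/D/E] holding=-
goal check: towers=[A/B; C/D/E] holding=- — reached (length 4, optimal by BFS)

unstack(D, B)
stack(D, C)
pickup(E)
stack(E, D)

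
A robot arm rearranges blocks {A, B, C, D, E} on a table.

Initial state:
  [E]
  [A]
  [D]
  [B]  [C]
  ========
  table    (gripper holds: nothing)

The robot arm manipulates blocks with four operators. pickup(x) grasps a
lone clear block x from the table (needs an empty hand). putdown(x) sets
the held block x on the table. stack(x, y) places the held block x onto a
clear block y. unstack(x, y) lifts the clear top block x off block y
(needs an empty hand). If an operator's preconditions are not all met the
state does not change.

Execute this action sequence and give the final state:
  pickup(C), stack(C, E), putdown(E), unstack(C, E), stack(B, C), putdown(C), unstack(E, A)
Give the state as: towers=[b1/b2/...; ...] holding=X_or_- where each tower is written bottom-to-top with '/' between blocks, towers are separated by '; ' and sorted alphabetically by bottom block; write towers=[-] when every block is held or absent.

step 1 (pickup(C)): towers=[B/D/A/E] holding=C
step 2 (stack(C, E)): towers=[B/D/A/E/C] holding=-
step 3 (putdown(E)) [no-op]: towers=[B/D/A/E/C] holding=-
step 4 (unstack(C, E)): towers=[B/D/A/E] holding=C
step 5 (stack(B, C)) [no-op]: towers=[B/D/A/E] holding=C
step 6 (putdown(C)): towers=[B/D/A/E; C] holding=-
step 7 (unstack(E, A)): towers=[B/D/A; C] holding=E

towers=[B/D/A; C] holding=E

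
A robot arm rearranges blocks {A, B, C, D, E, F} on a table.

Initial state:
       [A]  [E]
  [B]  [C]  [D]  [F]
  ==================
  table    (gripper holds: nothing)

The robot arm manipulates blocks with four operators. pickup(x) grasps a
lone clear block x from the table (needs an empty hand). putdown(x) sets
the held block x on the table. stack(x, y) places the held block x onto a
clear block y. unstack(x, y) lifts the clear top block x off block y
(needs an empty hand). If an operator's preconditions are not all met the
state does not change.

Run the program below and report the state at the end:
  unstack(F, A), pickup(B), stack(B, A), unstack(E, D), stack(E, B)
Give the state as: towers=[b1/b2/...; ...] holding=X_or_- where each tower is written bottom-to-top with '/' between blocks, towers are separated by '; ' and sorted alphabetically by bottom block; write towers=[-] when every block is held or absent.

towers=[C/A/B/E; D; F] holding=-

step 1 (unstack(F, A)) [no-op]: towers=[B; C/A; D/E; F] holding=-
step 2 (pickup(B)): towers=[C/A; D/E; F] holding=B
step 3 (stack(B, A)): towers=[C/A/B; D/E; F] holding=-
step 4 (unstack(E, D)): towers=[C/A/B; D; F] holding=E
step 5 (stack(E, B)): towers=[C/A/B/E; D; F] holding=-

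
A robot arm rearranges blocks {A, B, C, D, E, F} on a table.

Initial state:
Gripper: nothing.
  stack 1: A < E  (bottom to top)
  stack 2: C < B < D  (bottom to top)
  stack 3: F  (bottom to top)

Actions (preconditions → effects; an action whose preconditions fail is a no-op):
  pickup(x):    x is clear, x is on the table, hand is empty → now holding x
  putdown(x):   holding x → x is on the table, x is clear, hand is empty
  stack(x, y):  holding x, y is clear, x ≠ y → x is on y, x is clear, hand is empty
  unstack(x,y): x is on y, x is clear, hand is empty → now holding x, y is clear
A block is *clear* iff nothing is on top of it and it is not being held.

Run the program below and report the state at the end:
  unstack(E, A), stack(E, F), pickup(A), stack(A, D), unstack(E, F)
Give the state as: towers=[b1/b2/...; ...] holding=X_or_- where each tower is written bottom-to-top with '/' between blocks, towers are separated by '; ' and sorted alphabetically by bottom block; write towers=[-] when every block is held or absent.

towers=[C/B/D/A; F] holding=E

step 1 (unstack(E, A)): towers=[A; C/B/D; F] holding=E
step 2 (stack(E, F)): towers=[A; C/B/D; F/E] holding=-
step 3 (pickup(A)): towers=[C/B/D; F/E] holding=A
step 4 (stack(A, D)): towers=[C/B/D/A; F/E] holding=-
step 5 (unstack(E, F)): towers=[C/B/D/A; F] holding=E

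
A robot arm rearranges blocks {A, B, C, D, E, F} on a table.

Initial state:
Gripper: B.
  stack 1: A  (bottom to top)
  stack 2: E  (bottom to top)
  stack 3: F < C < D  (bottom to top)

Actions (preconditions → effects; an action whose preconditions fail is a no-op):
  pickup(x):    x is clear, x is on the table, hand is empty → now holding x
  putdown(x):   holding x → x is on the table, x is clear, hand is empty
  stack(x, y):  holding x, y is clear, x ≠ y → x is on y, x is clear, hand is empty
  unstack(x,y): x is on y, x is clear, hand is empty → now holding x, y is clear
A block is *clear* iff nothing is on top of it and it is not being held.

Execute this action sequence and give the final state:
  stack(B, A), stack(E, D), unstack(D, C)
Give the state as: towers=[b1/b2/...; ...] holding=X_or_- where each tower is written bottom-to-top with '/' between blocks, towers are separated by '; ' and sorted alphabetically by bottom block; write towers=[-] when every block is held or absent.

step 1 (stack(B, A)): towers=[A/B; E; F/C/D] holding=-
step 2 (stack(E, D)) [no-op]: towers=[A/B; E; F/C/D] holding=-
step 3 (unstack(D, C)): towers=[A/B; E; F/C] holding=D

towers=[A/B; E; F/C] holding=D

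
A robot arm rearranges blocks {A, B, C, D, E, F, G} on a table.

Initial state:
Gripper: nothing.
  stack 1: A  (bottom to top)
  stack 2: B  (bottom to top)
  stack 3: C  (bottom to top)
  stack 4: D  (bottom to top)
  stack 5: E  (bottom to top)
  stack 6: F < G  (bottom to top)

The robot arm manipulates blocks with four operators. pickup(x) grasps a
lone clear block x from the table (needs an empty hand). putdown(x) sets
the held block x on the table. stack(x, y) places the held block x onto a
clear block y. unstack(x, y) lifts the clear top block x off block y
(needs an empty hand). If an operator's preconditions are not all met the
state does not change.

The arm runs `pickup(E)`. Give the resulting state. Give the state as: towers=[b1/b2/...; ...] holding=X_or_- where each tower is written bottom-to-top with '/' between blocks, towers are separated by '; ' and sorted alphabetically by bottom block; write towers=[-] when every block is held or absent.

before: towers=[A; B; C; D; E; F/G] holding=-
pre[pickup(E)]: clear(E) ok, ontable(E) ok, handempty ok
all met → apply pickup(E)
after:  towers=[A; B; C; D; F/G] holding=E

towers=[A; B; C; D; F/G] holding=E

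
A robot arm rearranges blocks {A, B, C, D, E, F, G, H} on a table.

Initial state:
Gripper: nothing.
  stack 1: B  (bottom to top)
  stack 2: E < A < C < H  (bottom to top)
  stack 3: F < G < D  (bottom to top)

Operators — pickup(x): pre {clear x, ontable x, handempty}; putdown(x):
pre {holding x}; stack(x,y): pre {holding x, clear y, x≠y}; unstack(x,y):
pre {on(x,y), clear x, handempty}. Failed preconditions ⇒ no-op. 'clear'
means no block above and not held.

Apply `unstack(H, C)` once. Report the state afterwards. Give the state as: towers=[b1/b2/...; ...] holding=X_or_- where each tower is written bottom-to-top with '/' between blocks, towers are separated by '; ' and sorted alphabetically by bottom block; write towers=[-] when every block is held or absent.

before: towers=[B; E/A/C/H; F/G/D] holding=-
pre[unstack(H, C)]: on(H,C) ✓, clear(H) ✓, handempty ✓
all met → apply unstack(H, C)
after:  towers=[B; E/A/C; F/G/D] holding=H

towers=[B; E/A/C; F/G/D] holding=H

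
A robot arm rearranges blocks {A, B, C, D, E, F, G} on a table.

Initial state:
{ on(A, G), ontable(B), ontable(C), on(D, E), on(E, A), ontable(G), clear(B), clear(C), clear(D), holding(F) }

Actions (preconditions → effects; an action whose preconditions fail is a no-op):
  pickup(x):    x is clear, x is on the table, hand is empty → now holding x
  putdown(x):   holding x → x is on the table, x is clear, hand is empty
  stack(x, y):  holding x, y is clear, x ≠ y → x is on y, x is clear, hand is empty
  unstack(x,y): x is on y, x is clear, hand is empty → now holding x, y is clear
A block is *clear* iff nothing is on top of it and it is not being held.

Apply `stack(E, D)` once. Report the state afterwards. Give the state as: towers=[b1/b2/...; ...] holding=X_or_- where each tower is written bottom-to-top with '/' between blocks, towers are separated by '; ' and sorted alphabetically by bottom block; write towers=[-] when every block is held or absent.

towers=[B; C; G/A/E/D] holding=F

before: towers=[B; C; G/A/E/D] holding=F
pre[stack(E, D)]: holding(E) fail, clear(D) ok, E≠D ok
holding(E) unmet → stack(E, D) is a no-op
after:  towers=[B; C; G/A/E/D] holding=F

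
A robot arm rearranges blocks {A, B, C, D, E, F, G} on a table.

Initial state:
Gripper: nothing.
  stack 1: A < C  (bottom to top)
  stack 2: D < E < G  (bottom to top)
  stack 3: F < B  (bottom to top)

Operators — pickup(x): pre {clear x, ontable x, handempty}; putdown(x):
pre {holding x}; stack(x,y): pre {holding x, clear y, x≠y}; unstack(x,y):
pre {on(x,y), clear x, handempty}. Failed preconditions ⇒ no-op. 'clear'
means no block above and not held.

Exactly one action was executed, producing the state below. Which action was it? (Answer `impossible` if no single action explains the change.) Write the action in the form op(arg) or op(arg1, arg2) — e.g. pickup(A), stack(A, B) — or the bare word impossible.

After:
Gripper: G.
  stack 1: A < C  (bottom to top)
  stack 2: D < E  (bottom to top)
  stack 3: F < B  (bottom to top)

unstack(G, E)

target: towers=[A/C; D/E; F/B] holding=G
     unstack(B, F) → towers=[A/C; D/E/G; F] holding=B
     unstack(G, E) → towers=[A/C; D/E; F/B] holding=G  ← match
     unstack(C, A) → towers=[A; D/E/G; F/B] holding=C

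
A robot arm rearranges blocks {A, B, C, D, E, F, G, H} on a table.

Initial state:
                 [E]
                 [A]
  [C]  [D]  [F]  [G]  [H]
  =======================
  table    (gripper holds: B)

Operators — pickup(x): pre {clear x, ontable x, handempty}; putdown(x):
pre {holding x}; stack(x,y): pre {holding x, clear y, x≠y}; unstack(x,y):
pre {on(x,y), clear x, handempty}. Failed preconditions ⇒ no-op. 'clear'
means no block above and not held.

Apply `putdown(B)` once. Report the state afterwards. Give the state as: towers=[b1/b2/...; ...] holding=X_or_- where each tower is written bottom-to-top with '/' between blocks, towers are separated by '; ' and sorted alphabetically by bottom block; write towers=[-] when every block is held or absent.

towers=[B; C; D; F; G/A/E; H] holding=-

before: towers=[C; D; F; G/A/E; H] holding=B
pre[putdown(B)]: holding(B) yes
all met → apply putdown(B)
after:  towers=[B; C; D; F; G/A/E; H] holding=-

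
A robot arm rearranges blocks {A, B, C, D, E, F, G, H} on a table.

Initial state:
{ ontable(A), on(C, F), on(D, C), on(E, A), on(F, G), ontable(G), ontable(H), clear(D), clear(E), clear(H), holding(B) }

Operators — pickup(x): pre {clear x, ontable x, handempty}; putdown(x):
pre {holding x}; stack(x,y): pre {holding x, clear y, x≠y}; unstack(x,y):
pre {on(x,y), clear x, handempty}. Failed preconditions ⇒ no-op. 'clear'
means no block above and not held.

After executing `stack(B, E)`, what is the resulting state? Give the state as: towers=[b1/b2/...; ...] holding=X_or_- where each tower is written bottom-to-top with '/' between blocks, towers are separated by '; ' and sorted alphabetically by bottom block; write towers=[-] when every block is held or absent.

towers=[A/E/B; G/F/C/D; H] holding=-

before: towers=[A/E; G/F/C/D; H] holding=B
pre[stack(B, E)]: holding(B) yes, clear(E) yes, B≠E yes
all met → apply stack(B, E)
after:  towers=[A/E/B; G/F/C/D; H] holding=-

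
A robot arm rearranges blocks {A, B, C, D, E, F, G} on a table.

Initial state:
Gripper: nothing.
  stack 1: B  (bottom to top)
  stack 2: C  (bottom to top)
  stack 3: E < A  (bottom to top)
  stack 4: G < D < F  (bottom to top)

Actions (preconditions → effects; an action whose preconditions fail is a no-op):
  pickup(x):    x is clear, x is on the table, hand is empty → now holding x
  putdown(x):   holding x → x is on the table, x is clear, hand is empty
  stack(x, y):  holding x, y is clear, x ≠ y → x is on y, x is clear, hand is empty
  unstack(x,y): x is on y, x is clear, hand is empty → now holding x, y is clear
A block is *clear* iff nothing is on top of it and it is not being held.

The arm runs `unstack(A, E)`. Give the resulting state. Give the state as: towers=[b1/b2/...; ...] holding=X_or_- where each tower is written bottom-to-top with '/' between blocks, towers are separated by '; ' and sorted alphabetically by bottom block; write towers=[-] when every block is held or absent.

before: towers=[B; C; E/A; G/D/F] holding=-
pre[unstack(A, E)]: on(A,E) yes, clear(A) yes, handempty yes
all met → apply unstack(A, E)
after:  towers=[B; C; E; G/D/F] holding=A

towers=[B; C; E; G/D/F] holding=A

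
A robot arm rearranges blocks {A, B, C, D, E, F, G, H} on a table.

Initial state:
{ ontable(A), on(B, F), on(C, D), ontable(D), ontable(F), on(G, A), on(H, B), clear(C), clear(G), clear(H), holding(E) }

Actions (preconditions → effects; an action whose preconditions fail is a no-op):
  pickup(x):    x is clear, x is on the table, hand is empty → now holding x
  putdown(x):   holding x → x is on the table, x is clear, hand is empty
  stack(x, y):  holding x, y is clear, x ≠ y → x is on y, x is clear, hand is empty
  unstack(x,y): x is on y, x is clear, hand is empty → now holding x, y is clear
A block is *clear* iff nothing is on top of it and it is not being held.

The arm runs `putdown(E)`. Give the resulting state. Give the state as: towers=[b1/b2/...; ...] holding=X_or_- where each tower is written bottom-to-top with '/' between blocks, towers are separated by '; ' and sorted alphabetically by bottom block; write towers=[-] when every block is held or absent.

before: towers=[A/G; D/C; F/B/H] holding=E
pre[putdown(E)]: holding(E) ✓
all met → apply putdown(E)
after:  towers=[A/G; D/C; E; F/B/H] holding=-

towers=[A/G; D/C; E; F/B/H] holding=-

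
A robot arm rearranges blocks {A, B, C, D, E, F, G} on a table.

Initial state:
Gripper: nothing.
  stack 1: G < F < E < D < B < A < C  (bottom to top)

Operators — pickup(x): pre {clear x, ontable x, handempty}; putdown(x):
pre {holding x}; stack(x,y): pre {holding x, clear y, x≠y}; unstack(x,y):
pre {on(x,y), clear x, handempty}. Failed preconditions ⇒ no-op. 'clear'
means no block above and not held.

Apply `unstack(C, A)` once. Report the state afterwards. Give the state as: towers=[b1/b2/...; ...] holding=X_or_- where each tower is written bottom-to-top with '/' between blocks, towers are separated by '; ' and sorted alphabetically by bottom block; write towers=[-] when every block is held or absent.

before: towers=[G/F/E/D/B/A/C] holding=-
pre[unstack(C, A)]: on(C,A) ✓, clear(C) ✓, handempty ✓
all met → apply unstack(C, A)
after:  towers=[G/F/E/D/B/A] holding=C

towers=[G/F/E/D/B/A] holding=C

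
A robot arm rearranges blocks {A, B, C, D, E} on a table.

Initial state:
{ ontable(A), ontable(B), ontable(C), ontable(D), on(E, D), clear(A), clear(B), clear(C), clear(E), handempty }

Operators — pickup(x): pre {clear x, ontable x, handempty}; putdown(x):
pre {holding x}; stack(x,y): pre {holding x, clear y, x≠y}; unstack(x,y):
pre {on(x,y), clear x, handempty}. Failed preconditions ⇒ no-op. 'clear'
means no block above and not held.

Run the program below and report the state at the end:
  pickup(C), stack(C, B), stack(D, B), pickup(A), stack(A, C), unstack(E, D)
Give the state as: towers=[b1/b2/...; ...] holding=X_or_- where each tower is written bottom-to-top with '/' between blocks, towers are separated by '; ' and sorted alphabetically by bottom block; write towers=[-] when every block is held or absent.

towers=[B/C/A; D] holding=E

step 1 (pickup(C)): towers=[A; B; D/E] holding=C
step 2 (stack(C, B)): towers=[A; B/C; D/E] holding=-
step 3 (stack(D, B)) [no-op]: towers=[A; B/C; D/E] holding=-
step 4 (pickup(A)): towers=[B/C; D/E] holding=A
step 5 (stack(A, C)): towers=[B/C/A; D/E] holding=-
step 6 (unstack(E, D)): towers=[B/C/A; D] holding=E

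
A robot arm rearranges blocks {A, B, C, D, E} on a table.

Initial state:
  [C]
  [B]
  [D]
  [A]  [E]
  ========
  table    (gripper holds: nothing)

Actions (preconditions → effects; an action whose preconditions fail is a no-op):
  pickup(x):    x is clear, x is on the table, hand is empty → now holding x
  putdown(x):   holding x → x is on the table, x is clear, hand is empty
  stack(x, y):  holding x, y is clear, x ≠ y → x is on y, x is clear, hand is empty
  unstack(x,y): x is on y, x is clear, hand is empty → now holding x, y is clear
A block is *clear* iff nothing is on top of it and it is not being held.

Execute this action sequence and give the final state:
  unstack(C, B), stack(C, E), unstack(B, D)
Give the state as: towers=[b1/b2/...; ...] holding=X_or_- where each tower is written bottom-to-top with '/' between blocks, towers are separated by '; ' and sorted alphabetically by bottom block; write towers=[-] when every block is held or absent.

step 1 (unstack(C, B)): towers=[A/D/B; E] holding=C
step 2 (stack(C, E)): towers=[A/D/B; E/C] holding=-
step 3 (unstack(B, D)): towers=[A/D; E/C] holding=B

towers=[A/D; E/C] holding=B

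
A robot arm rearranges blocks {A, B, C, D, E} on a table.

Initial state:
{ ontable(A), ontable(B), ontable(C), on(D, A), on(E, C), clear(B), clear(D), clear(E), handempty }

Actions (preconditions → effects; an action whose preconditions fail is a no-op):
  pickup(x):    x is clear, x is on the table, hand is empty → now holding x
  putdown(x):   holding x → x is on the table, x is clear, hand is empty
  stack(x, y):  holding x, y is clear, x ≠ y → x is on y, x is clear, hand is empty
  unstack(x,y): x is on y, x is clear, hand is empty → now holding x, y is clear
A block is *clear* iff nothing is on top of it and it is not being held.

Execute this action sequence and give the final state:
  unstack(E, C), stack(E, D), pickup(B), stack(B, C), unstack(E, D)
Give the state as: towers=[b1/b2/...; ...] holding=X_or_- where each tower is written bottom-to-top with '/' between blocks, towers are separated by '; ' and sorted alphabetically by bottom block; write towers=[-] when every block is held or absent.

towers=[A/D; C/B] holding=E

step 1 (unstack(E, C)): towers=[A/D; B; C] holding=E
step 2 (stack(E, D)): towers=[A/D/E; B; C] holding=-
step 3 (pickup(B)): towers=[A/D/E; C] holding=B
step 4 (stack(B, C)): towers=[A/D/E; C/B] holding=-
step 5 (unstack(E, D)): towers=[A/D; C/B] holding=E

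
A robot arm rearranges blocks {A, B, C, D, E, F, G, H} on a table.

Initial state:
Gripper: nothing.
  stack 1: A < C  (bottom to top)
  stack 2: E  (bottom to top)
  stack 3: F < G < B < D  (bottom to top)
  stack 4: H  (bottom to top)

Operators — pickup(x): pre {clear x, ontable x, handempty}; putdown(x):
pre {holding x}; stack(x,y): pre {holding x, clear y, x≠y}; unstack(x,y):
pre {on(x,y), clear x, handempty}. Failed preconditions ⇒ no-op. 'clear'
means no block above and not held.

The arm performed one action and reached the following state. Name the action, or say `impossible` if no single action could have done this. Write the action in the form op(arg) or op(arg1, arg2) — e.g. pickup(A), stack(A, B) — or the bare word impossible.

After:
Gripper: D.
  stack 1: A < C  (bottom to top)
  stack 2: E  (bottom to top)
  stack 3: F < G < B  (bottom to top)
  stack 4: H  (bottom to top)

unstack(D, B)

target: towers=[A/C; E; F/G/B; H] holding=D
         pickup(E) → towers=[A/C; F/G/B/D; H] holding=E
         pickup(H) → towers=[A/C; E; F/G/B/D] holding=H
     unstack(D, B) → towers=[A/C; E; F/G/B; H] holding=D  ← match
     unstack(C, A) → towers=[A; E; F/G/B/D; H] holding=C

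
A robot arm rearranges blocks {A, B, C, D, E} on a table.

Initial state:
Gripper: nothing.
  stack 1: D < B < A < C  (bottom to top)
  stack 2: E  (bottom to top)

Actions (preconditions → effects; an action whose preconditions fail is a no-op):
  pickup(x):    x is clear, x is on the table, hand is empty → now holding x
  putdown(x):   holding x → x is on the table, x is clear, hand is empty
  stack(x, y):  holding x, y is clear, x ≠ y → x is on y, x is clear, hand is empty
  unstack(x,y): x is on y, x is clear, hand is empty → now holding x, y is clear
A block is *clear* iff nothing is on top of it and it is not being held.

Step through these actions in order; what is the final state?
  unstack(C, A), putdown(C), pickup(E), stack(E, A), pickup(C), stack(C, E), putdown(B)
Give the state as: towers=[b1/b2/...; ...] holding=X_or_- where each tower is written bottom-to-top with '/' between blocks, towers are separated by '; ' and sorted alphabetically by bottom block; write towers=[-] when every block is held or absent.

towers=[D/B/A/E/C] holding=-

step 1 (unstack(C, A)): towers=[D/B/A; E] holding=C
step 2 (putdown(C)): towers=[C; D/B/A; E] holding=-
step 3 (pickup(E)): towers=[C; D/B/A] holding=E
step 4 (stack(E, A)): towers=[C; D/B/A/E] holding=-
step 5 (pickup(C)): towers=[D/B/A/E] holding=C
step 6 (stack(C, E)): towers=[D/B/A/E/C] holding=-
step 7 (putdown(B)) [no-op]: towers=[D/B/A/E/C] holding=-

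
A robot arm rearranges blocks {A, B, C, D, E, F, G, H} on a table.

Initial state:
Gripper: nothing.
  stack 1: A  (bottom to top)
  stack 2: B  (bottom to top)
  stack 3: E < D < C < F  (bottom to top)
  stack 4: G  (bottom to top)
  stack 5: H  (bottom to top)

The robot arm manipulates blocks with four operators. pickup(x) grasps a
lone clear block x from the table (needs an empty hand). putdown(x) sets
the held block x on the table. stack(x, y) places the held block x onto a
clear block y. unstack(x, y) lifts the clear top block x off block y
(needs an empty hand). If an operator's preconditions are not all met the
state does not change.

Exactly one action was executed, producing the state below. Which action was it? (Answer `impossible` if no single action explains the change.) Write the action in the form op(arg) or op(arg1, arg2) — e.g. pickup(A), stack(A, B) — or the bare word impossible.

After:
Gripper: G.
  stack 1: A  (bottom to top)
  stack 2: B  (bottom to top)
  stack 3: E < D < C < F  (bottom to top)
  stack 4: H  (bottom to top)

pickup(G)

target: towers=[A; B; E/D/C/F; H] holding=G
         pickup(G) → towers=[A; B; E/D/C/F; H] holding=G  ← match
         pickup(A) → towers=[B; E/D/C/F; G; H] holding=A
         pickup(H) → towers=[A; B; E/D/C/F; G] holding=H
         pickup(B) → towers=[A; E/D/C/F; G; H] holding=B
     unstack(F, C) → towers=[A; B; E/D/C; G; H] holding=F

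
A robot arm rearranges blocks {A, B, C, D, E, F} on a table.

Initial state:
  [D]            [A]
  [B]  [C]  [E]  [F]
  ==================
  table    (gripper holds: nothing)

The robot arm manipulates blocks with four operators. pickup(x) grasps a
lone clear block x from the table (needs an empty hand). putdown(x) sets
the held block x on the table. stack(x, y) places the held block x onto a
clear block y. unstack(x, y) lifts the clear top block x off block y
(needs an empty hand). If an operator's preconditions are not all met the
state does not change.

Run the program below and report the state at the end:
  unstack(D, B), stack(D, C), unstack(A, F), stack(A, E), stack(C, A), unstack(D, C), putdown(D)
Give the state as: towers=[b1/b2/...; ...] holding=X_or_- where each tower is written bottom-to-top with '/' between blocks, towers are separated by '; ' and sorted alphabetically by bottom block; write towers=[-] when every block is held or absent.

towers=[B; C; D; E/A; F] holding=-

step 1 (unstack(D, B)): towers=[B; C; E; F/A] holding=D
step 2 (stack(D, C)): towers=[B; C/D; E; F/A] holding=-
step 3 (unstack(A, F)): towers=[B; C/D; E; F] holding=A
step 4 (stack(A, E)): towers=[B; C/D; E/A; F] holding=-
step 5 (stack(C, A)) [no-op]: towers=[B; C/D; E/A; F] holding=-
step 6 (unstack(D, C)): towers=[B; C; E/A; F] holding=D
step 7 (putdown(D)): towers=[B; C; D; E/A; F] holding=-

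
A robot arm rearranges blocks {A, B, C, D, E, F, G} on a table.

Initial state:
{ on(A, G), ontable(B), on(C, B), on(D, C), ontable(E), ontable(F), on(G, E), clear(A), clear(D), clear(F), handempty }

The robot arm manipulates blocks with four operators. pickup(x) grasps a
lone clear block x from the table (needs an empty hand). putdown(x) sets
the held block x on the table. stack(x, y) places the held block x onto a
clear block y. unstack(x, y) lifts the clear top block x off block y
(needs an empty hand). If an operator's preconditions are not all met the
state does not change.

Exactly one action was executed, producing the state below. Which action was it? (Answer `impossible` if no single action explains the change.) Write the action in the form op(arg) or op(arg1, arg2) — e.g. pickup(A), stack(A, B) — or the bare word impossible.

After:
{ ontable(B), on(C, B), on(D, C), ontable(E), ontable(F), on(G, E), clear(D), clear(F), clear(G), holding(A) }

target: towers=[B/C/D; E/G; F] holding=A
         pickup(F) → towers=[B/C/D; E/G/A] holding=F
     unstack(D, C) → towers=[B/C; E/G/A; F] holding=D
     unstack(A, G) → towers=[B/C/D; E/G; F] holding=A  ← match

unstack(A, G)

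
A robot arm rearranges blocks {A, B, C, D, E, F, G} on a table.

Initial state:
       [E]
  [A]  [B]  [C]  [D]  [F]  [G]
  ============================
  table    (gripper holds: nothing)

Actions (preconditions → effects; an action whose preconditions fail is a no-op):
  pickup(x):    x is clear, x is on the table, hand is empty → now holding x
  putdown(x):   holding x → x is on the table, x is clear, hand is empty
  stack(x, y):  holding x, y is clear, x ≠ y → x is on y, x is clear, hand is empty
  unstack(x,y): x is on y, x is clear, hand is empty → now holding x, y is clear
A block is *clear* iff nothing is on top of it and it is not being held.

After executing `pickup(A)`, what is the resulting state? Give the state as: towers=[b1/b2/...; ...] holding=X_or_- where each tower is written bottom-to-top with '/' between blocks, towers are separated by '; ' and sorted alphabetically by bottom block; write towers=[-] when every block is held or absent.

before: towers=[A; B/E; C; D; F; G] holding=-
pre[pickup(A)]: clear(A) yes, ontable(A) yes, handempty yes
all met → apply pickup(A)
after:  towers=[B/E; C; D; F; G] holding=A

towers=[B/E; C; D; F; G] holding=A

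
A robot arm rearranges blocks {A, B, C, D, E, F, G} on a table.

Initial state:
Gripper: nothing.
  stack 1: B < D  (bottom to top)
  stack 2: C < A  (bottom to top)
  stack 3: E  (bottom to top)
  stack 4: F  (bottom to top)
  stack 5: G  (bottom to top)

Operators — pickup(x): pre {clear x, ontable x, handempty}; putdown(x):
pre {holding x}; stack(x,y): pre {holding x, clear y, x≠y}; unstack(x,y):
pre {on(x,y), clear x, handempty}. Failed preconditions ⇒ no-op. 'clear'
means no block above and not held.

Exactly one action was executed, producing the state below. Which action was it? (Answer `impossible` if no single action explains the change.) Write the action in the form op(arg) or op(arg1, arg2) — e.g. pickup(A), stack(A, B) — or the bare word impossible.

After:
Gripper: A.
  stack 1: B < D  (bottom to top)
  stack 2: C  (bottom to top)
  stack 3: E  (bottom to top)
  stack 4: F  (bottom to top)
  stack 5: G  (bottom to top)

unstack(A, C)

target: towers=[B/D; C; E; F; G] holding=A
         pickup(F) → towers=[B/D; C/A; E; G] holding=F
         pickup(G) → towers=[B/D; C/A; E; F] holding=G
     unstack(D, B) → towers=[B; C/A; E; F; G] holding=D
     unstack(A, C) → towers=[B/D; C; E; F; G] holding=A  ← match
         pickup(E) → towers=[B/D; C/A; F; G] holding=E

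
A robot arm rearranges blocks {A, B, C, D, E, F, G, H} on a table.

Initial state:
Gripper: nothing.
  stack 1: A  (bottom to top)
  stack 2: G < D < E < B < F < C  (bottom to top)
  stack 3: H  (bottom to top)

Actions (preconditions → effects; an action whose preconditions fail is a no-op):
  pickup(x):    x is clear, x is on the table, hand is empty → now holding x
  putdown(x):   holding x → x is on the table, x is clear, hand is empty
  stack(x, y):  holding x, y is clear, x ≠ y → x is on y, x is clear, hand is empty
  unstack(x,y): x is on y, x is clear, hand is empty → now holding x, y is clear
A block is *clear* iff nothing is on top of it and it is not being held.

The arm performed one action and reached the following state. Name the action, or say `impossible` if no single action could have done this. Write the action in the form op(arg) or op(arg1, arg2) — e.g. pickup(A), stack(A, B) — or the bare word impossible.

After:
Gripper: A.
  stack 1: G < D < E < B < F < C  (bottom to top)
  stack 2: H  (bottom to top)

target: towers=[G/D/E/B/F/C; H] holding=A
         pickup(A) → towers=[G/D/E/B/F/C; H] holding=A  ← match
         pickup(H) → towers=[A; G/D/E/B/F/C] holding=H
     unstack(C, F) → towers=[A; G/D/E/B/F; H] holding=C

pickup(A)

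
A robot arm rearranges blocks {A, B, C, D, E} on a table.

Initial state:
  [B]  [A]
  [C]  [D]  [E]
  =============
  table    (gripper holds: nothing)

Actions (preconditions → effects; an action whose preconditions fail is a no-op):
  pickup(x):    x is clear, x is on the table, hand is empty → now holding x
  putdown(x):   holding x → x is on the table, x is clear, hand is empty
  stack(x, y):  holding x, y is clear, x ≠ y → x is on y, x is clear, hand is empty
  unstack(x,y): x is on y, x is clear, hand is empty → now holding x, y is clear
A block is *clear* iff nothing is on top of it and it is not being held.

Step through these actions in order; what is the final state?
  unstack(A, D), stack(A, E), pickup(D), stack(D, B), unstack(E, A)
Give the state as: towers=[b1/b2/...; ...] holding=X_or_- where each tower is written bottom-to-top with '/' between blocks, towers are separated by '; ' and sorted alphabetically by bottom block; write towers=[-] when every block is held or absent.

towers=[C/B/D; E/A] holding=-

step 1 (unstack(A, D)): towers=[C/B; D; E] holding=A
step 2 (stack(A, E)): towers=[C/B; D; E/A] holding=-
step 3 (pickup(D)): towers=[C/B; E/A] holding=D
step 4 (stack(D, B)): towers=[C/B/D; E/A] holding=-
step 5 (unstack(E, A)) [no-op]: towers=[C/B/D; E/A] holding=-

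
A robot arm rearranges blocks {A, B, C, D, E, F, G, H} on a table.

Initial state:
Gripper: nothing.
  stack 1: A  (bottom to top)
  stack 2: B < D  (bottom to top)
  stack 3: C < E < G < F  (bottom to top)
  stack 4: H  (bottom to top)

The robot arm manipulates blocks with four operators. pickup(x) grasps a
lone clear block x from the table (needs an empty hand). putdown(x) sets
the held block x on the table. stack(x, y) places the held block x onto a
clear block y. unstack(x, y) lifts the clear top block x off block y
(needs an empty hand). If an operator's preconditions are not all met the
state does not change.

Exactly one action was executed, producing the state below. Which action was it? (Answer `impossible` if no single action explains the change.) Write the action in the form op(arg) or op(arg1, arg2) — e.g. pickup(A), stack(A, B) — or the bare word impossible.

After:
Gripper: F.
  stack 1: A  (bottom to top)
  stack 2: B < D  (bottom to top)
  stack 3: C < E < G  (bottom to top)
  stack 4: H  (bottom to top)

unstack(F, G)

target: towers=[A; B/D; C/E/G; H] holding=F
         pickup(A) → towers=[B/D; C/E/G/F; H] holding=A
         pickup(H) → towers=[A; B/D; C/E/G/F] holding=H
     unstack(F, G) → towers=[A; B/D; C/E/G; H] holding=F  ← match
     unstack(D, B) → towers=[A; B; C/E/G/F; H] holding=D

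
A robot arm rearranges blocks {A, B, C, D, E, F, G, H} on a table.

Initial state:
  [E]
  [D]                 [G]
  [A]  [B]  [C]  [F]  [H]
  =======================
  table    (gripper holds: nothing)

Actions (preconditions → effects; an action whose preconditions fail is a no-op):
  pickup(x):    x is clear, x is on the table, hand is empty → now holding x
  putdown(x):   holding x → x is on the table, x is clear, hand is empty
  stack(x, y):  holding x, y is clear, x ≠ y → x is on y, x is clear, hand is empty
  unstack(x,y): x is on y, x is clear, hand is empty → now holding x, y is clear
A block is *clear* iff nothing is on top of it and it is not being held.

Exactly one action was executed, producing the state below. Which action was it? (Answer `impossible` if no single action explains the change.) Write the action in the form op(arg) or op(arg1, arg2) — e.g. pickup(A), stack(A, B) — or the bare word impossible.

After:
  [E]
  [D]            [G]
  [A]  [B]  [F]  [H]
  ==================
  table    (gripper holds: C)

target: towers=[A/D/E; B; F; H/G] holding=C
     unstack(G, H) → towers=[A/D/E; B; C; F; H] holding=G
     unstack(E, D) → towers=[A/D; B; C; F; H/G] holding=E
         pickup(B) → towers=[A/D/E; C; F; H/G] holding=B
         pickup(F) → towers=[A/D/E; B; C; H/G] holding=F
         pickup(C) → towers=[A/D/E; B; F; H/G] holding=C  ← match

pickup(C)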